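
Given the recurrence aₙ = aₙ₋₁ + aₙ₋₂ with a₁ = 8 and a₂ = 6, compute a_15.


Computing iteratively: 8, 6, 14, 20, 34, 54, 88, 142, 230, 372, 602, 974, ...
a_15 = 4126

a_15 = 4126


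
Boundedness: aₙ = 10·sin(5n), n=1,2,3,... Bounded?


For all n, -1 ≤ sin(5n) ≤ 1, so -10 ≤ 10·sin(5n) ≤ 10
Lower bound: -10, Upper bound: 10
The sequence IS bounded

Bounded (-10 ≤ aₙ ≤ 10)


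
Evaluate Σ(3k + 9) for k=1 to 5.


Σ(3k+9) = 3·Σk + 9·n
= 3·15 + 9·5
= 45 + 45 = 90

Σ = 90


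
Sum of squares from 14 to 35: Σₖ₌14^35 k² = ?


Σₖ₌14^35 k² = Σₖ₌₁^35 k² − Σₖ₌₁^13 k²
= 35·36·71/6 − 13·14·27/6
= 14910 − 819 = 14091

Σk² = 14091


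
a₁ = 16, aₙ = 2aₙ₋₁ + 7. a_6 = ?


Computing step by step:
a_1 = 16
a_2 = 39
a_3 = 85
a_4 = 177
a_5 = 361
a_6 = 729


a_6 = 729


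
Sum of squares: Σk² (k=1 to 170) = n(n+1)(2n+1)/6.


n = 170
n(n+1)(2n+1)/6 = 170×171×341/6
= 9912870/6 = 1652145

Σk² = 1652145


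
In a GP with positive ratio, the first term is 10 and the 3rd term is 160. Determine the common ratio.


r^(n-1) = aₙ/a₁
r^2 = 160/10 = 16
r = 16^(1/2)
= ±4; taking r > 0 gives r = 4

r = 4


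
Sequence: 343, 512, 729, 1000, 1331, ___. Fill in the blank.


Pattern: perfect cubes: n³
Terms: 343, 512, 729, 1000, 1331
Next term = 1728

Next term = 1728


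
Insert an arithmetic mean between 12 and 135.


AM = (12 + 135)/2 = 147/2 = 73.5

AM = 73.5


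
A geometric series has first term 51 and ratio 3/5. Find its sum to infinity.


S∞ = a₁/(1-r) = 51/(1 - 3/5)
= 51/(2/5)
= 255/2

S∞ = 255/2


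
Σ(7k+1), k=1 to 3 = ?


Σ(7k+1) = 7·Σk + 1·n
= 7·6 + 1·3
= 42 + 3 = 45

Σ = 45


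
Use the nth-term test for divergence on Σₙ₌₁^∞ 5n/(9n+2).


lim(n→∞) 5n/(9n+2) = 5/9 = 5/9  (divide numerator and denominator by n)
lim aₙ = 5/9 ≠ 0 → series DIVERGES

Diverges (lim aₙ = 5/9 ≠ 0)


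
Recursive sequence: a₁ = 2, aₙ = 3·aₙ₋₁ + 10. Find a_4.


Computing step by step:
a_1 = 2
a_2 = 16
a_3 = 58
a_4 = 184


a_4 = 184


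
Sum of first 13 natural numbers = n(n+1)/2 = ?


n(n+1)/2 = 13×14/2 = 182/2 = 91

Σk = 91


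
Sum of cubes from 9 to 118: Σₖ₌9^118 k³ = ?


Σₖ₌9^118 k³ = [118·119/2]² − [8·9/2]²
= 49294441 − 1296 = 49293145

Σk³ = 49293145


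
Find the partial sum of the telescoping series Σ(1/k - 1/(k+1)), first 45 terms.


Telescoping: adjacent terms cancel.
= 1/1 - 1/46
= 1 - 1/46 = 45/46

Sum = 45/46


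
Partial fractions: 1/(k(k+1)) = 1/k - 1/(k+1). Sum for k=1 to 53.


1/(k(k+1)) = 1/k - 1/(k+1) (partial fractions)
Telescoping: Σ = 1 - 1/54 = 53/54

Sum = 53/54


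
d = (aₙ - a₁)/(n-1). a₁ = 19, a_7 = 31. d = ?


d = (aₙ - a₁)/(n-1)
= (31 - 19)/(7-1)
= 12/6 = 2

d = 2


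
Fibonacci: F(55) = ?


Fibonacci sequence: 1, 1, 2, 3, 5, 8, 13, 21, 34, 55, 89, ...
F(55) = 139583862445

F(55) = 139583862445


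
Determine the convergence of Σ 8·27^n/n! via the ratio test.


aₙ = 8·27^n/n!
a_{n+1}/aₙ = 27^(n+1)/(n+1)! × n!/27^n  (constant 8 cancels)
= 27/(n+1)
L = lim(n→∞) 27/(n+1) = 0
L < 1 → series CONVERGES

Converges (ratio test: L = 0 < 1)


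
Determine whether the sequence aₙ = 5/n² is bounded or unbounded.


a₁ = 5, a₂ = 5/4, a₃ = 5/9, ...
0 < aₙ ≤ 5 for all n ≥ 1
The sequence IS bounded

Bounded (0 < aₙ ≤ 5)


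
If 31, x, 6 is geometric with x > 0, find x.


GM = √(31×6) = √186 = 13.6382

GM = 13.6382


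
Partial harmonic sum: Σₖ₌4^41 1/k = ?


Σₖ₌4^41 1/k = 1/4 + 1/5 + 1/6 + ... + 1/41
= 49181003047232333/19914562703599200
≈ 2.4696

Sum = 49181003047232333/19914562703599200 ≈ 2.4696


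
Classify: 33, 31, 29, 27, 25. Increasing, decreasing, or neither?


Differences: -2, -2, -2, -2
All differences < 0 → strictly DECREASING

Monotonically decreasing


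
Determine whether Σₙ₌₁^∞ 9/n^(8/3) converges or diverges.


p-series test: Σ c/n^p converges if p > 1, diverges if p ≤ 1 (constant c > 0 doesn't affect convergence).
p = 8/3
8/3 > 1 → CONVERGES

Converges (p = 8/3 > 1)


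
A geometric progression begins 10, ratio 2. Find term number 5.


aₙ = a₁·r^(n-1)
= 10×2^4
= 10×16
= 160

a_5 = 160


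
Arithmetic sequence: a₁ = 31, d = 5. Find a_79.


aₙ = a₁ + (n-1)d
= 31 + (79-1)×5
= 31 + 390
= 421

a_79 = 421


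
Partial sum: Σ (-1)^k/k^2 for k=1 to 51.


S = -1 + 1/4 - 1/9 + 1/16 - 1/25 + 1/36 - 1/49 + 1/64 ± ...
= -0.8227
(Full series converges to -π²/12 ≈ -0.8225)

S_51 = -0.8227


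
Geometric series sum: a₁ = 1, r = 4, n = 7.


Sₙ = 1×(4^7 - 1)/(4 - 1)
= 1×(16384 - 1)/3
= 1×16383/3
= 5461

S_7 = 5461


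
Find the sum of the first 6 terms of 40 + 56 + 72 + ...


aₙ = 40 + (6-1)×16 = 120
Sₙ = n(a₁+aₙ)/2 = 6×(40+120)/2
= 6×160/2 = 480

S_6 = 480


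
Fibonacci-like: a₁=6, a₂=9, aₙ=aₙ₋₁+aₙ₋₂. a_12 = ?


Computing iteratively: 6, 9, 15, 24, 39, 63, 102, 165, 267, 432, 699, 1131
a_12 = 1131

a_12 = 1131


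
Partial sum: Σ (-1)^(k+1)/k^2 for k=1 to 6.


S = 1 - 1/4 + 1/9 - 1/16 + 1/25 - 1/36
= 0.8108
(Full series converges to +π²/12 ≈ +0.8225)

S_6 = 0.8108


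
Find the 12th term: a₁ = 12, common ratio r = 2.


aₙ = a₁·r^(n-1)
= 12×2^11
= 12×2048
= 24576

a_12 = 24576


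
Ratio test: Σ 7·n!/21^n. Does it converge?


aₙ = 7·n!/21^n
a_{n+1}/aₙ = (n+1)!/21^(n+1) × 21^n/n!  (constant 7 cancels)
= (n+1)/21
L = lim(n→∞) (n+1)/21 = ∞
L > 1 → series DIVERGES

Diverges (ratio test: L = ∞ > 1)


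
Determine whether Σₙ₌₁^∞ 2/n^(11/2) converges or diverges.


p-series test: Σ c/n^p converges if p > 1, diverges if p ≤ 1 (constant c > 0 doesn't affect convergence).
p = 11/2
11/2 > 1 → CONVERGES

Converges (p = 11/2 > 1)


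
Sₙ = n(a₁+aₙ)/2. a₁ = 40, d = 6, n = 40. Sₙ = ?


aₙ = 40 + (40-1)×6 = 274
Sₙ = n(a₁+aₙ)/2 = 40×(40+274)/2
= 40×314/2 = 6280

S_40 = 6280


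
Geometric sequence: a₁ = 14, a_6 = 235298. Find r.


r^(n-1) = aₙ/a₁
r^5 = 235298/14 = 16807
r = 16807^(1/5)
= 7

r = 7


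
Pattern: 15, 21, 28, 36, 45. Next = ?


Pattern: triangular numbers: n(n+1)/2
Terms: 15, 21, 28, 36, 45
Next term = 55

Next term = 55


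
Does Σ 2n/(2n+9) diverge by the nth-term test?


lim(n→∞) 2n/(2n+9) = 2/2 = 1  (divide numerator and denominator by n)
lim aₙ = 1 ≠ 0 → series DIVERGES

Diverges (lim aₙ = 1 ≠ 0)


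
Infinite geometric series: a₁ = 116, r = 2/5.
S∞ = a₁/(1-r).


S∞ = a₁/(1-r) = 116/(1 - 2/5)
= 116/(3/5)
= 580/3

S∞ = 580/3


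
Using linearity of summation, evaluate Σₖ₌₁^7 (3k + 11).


Σ(3k+11) = 3·Σk + 11·n
= 3·28 + 11·7
= 84 + 77 = 161

Σ = 161


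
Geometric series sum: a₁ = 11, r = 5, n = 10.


Sₙ = 11×(5^10 - 1)/(5 - 1)
= 11×(9765625 - 1)/4
= 11×9765624/4
= 26855466

S_10 = 26855466


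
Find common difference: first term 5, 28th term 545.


d = (aₙ - a₁)/(n-1)
= (545 - 5)/(28-1)
= 540/27 = 20

d = 20


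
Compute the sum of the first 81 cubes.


n(n+1)/2 = 81×82/2 = 3321
Σk³ = 3321² = 11029041

Σk³ = 11029041


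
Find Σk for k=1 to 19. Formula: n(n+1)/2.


n(n+1)/2 = 19×20/2 = 380/2 = 190

Σk = 190


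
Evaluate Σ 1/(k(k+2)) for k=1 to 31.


1/(k(k+2)) = (1/2)·(1/k - 1/(k+2)) (partial fractions)
Telescoping: Σ = (1/2)·(1 + 1/2 - 1/32 - 1/33) = 1519/2112

Sum = 1519/2112


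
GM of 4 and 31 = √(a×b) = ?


GM = √(4×31) = √124 = 11.1355

GM = 11.1355


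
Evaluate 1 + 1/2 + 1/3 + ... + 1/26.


H_26 = 1/1 + 1/2 + 1/3 + ... + 1/26
= 34395742267/8923714800
≈ 3.8544

H_26 = 34395742267/8923714800 ≈ 3.8544


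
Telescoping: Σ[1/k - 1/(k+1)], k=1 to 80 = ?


Telescoping: adjacent terms cancel.
= 1/1 - 1/81
= 1 - 1/81 = 80/81

Sum = 80/81


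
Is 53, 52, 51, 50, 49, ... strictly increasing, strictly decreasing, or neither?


Differences: -1, -1, -1, -1
All differences < 0 → strictly DECREASING

Monotonically decreasing


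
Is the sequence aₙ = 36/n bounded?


a₁ = 36, a₂ = 36/2, a₃ = 36/3, ...
0 < aₙ ≤ 36 for all n ≥ 1
Lower bound: 0, Upper bound: 36
The sequence IS bounded

Bounded (0 < aₙ ≤ 36)


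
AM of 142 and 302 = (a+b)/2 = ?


AM = (142 + 302)/2 = 444/2 = 222

AM = 222


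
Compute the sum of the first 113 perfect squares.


n = 113
n(n+1)(2n+1)/6 = 113×114×227/6
= 2924214/6 = 487369

Σk² = 487369


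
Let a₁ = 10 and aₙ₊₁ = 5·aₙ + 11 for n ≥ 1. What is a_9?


Computing step by step:
a_1 = 10
a_2 = 61
a_3 = 316
a_4 = 1591
a_5 = 7966
a_6 = 39841
a_7 = 199216
a_8 = 996091
a_9 = 4980466


a_9 = 4980466


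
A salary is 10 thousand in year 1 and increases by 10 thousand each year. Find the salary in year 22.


aₙ = a₁ + (n-1)d
= 10 + (22-1)×10
= 10 + 210
= 220

a_22 = 220


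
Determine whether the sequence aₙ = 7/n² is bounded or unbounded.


a₁ = 7, a₂ = 7/4, a₃ = 7/9, ...
0 < aₙ ≤ 7 for all n ≥ 1
The sequence IS bounded

Bounded (0 < aₙ ≤ 7)


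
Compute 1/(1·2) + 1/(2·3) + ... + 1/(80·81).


1/(k(k+1)) = 1/k - 1/(k+1) (partial fractions)
Telescoping: Σ = 1 - 1/81 = 80/81

Sum = 80/81


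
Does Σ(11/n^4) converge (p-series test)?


p-series test: Σ c/n^p converges if p > 1, diverges if p ≤ 1 (constant c > 0 doesn't affect convergence).
p = 4
4 > 1 → CONVERGES

Converges (p = 4 > 1)


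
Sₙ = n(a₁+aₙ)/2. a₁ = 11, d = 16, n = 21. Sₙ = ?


aₙ = 11 + (21-1)×16 = 331
Sₙ = n(a₁+aₙ)/2 = 21×(11+331)/2
= 21×342/2 = 3591

S_21 = 3591


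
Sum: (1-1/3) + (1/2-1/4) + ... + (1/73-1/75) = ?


Telescoping with gap 2: two head and two tail terms survive.
= (1 + 1/2) - (1/74 + 1/75)
= 3/2 - 1/74 - 1/75 = 4088/2775

Sum = 4088/2775


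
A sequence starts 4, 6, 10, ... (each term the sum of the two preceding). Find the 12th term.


Computing iteratively: 4, 6, 10, 16, 26, 42, 68, 110, 178, 288, 466, 754
a_12 = 754

a_12 = 754


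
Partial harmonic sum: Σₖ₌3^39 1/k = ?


Σₖ₌3^39 1/k = 1/3 + 1/4 + 1/5 + ... + 1/39
= 1337453792828233/485721041551200
≈ 2.7535

Sum = 1337453792828233/485721041551200 ≈ 2.7535


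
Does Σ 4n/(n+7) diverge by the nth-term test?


lim(n→∞) 4n/(n+7) = 4/1 = 4  (divide numerator and denominator by n)
lim aₙ = 4 ≠ 0 → series DIVERGES

Diverges (lim aₙ = 4 ≠ 0)


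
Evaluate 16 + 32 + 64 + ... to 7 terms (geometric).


Sₙ = 16×(2^7 - 1)/(2 - 1)
= 16×(128 - 1)/1
= 16×127/1
= 2032

S_7 = 2032


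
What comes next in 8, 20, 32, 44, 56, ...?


Pattern: arithmetic (d=12)
Terms: 8, 20, 32, 44, 56
Next term = 68

Next term = 68


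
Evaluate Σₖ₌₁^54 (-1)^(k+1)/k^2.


S = 1 - 1/4 + 1/9 - 1/16 + 1/25 - 1/36 + 1/49 - 1/64 ± ...
= 0.8223
(Full series converges to +π²/12 ≈ +0.8225)

S_54 = 0.8223


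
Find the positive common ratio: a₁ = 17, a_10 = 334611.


r^(n-1) = aₙ/a₁
r^9 = 334611/17 = 19683
r = 19683^(1/9)
= 3

r = 3


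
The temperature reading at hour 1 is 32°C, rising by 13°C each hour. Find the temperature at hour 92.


aₙ = a₁ + (n-1)d
= 32 + (92-1)×13
= 32 + 1183
= 1215

a_92 = 1215


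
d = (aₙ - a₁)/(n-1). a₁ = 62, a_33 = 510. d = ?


d = (aₙ - a₁)/(n-1)
= (510 - 62)/(33-1)
= 448/32 = 14

d = 14


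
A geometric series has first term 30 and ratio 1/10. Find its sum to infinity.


S∞ = a₁/(1-r) = 30/(1 - 1/10)
= 30/(9/10)
= 100/3

S∞ = 100/3


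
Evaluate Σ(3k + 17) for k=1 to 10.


Σ(3k+17) = 3·Σk + 17·n
= 3·55 + 17·10
= 165 + 170 = 335

Σ = 335


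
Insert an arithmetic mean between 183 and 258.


AM = (183 + 258)/2 = 441/2 = 220.5

AM = 220.5


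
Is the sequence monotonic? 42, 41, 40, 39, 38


Differences: -1, -1, -1, -1
All differences < 0 → strictly DECREASING

Monotonically decreasing


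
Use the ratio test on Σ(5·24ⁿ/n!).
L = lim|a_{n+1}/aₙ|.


aₙ = 5·24^n/n!
a_{n+1}/aₙ = 24^(n+1)/(n+1)! × n!/24^n  (constant 5 cancels)
= 24/(n+1)
L = lim(n→∞) 24/(n+1) = 0
L < 1 → series CONVERGES

Converges (ratio test: L = 0 < 1)


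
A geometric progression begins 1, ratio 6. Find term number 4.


aₙ = a₁·r^(n-1)
= 1×6^3
= 1×216
= 216

a_4 = 216


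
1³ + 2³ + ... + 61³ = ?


n(n+1)/2 = 61×62/2 = 1891
Σk³ = 1891² = 3575881

Σk³ = 3575881


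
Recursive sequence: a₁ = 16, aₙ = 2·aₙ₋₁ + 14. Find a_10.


Computing step by step:
a_1 = 16
a_2 = 46
a_3 = 106
a_4 = 226
a_5 = 466
a_6 = 946
a_7 = 1906
a_8 = 3826
a_9 = 7666
a_10 = 15346


a_10 = 15346


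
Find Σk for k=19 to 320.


Σₖ₌19^320 k = Σₖ₌₁^320 k − Σₖ₌₁^18 k
= 320·321/2 − 18·19/2
= 51360 − 171 = 51189

Σk = 51189


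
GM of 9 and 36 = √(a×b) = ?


GM = √(9×36) = √324 = 18

GM = 18


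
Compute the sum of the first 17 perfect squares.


n = 17
n(n+1)(2n+1)/6 = 17×18×35/6
= 10710/6 = 1785

Σk² = 1785


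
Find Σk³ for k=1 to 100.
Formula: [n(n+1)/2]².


n(n+1)/2 = 100×101/2 = 5050
Σk³ = 5050² = 25502500

Σk³ = 25502500


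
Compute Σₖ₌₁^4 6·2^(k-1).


Sₙ = 6×(2^4 - 1)/(2 - 1)
= 6×(16 - 1)/1
= 6×15/1
= 90

S_4 = 90


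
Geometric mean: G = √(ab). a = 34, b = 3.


GM = √(34×3) = √102 = 10.0995

GM = 10.0995


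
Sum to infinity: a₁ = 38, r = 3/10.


S∞ = a₁/(1-r) = 38/(1 - 3/10)
= 38/(7/10)
= 380/7

S∞ = 380/7


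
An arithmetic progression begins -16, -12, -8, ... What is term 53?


aₙ = a₁ + (n-1)d
= -16 + (53-1)×4
= -16 + 208
= 192

a_53 = 192


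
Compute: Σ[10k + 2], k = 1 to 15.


Σ(10k+2) = 10·Σk + 2·n
= 10·120 + 2·15
= 1200 + 30 = 1230

Σ = 1230


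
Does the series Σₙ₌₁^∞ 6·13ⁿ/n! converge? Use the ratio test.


aₙ = 6·13^n/n!
a_{n+1}/aₙ = 13^(n+1)/(n+1)! × n!/13^n  (constant 6 cancels)
= 13/(n+1)
L = lim(n→∞) 13/(n+1) = 0
L < 1 → series CONVERGES

Converges (ratio test: L = 0 < 1)


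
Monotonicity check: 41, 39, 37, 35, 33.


Differences: -2, -2, -2, -2
All differences < 0 → strictly DECREASING

Monotonically decreasing


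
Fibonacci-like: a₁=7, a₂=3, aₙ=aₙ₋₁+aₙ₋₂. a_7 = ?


Computing iteratively: 7, 3, 10, 13, 23, 36, 59
a_7 = 59

a_7 = 59


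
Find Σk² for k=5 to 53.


Σₖ₌5^53 k² = Σₖ₌₁^53 k² − Σₖ₌₁^4 k²
= 53·54·107/6 − 4·5·9/6
= 51039 − 30 = 51009

Σk² = 51009


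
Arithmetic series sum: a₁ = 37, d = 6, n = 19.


aₙ = 37 + (19-1)×6 = 145
Sₙ = n(a₁+aₙ)/2 = 19×(37+145)/2
= 19×182/2 = 1729

S_19 = 1729


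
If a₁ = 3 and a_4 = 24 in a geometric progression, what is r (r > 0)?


r^(n-1) = aₙ/a₁
r^3 = 24/3 = 8
r = 8^(1/3)
= 2

r = 2


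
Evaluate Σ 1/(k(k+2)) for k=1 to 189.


1/(k(k+2)) = (1/2)·(1/k - 1/(k+2)) (partial fractions)
Telescoping: Σ = (1/2)·(1 + 1/2 - 1/190 - 1/191) = 27027/36290

Sum = 27027/36290


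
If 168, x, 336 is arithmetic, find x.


AM = (168 + 336)/2 = 504/2 = 252

AM = 252


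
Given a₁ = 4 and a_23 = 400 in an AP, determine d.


d = (aₙ - a₁)/(n-1)
= (400 - 4)/(23-1)
= 396/22 = 18

d = 18


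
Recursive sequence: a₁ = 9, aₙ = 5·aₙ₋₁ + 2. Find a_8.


Computing step by step:
a_1 = 9
a_2 = 47
a_3 = 237
a_4 = 1187
a_5 = 5937
a_6 = 29687
a_7 = 148437
a_8 = 742187


a_8 = 742187


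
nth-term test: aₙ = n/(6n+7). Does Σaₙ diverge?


lim(n→∞) n/(6n+7) = 1/6 = 1/6  (divide numerator and denominator by n)
lim aₙ = 1/6 ≠ 0 → series DIVERGES

Diverges (lim aₙ = 1/6 ≠ 0)


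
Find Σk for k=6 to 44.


Σₖ₌6^44 k = Σₖ₌₁^44 k − Σₖ₌₁^5 k
= 44·45/2 − 5·6/2
= 990 − 15 = 975

Σk = 975


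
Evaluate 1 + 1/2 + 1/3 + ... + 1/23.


H_23 = 1/1 + 1/2 + 1/3 + ... + 1/23
= 444316699/118982864
≈ 3.7343

H_23 = 444316699/118982864 ≈ 3.7343


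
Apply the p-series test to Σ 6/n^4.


p-series test: Σ c/n^p converges if p > 1, diverges if p ≤ 1 (constant c > 0 doesn't affect convergence).
p = 4
4 > 1 → CONVERGES

Converges (p = 4 > 1)


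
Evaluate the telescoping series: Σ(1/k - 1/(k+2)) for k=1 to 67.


Telescoping with gap 2: two head and two tail terms survive.
= (1 + 1/2) - (1/68 + 1/69)
= 3/2 - 1/68 - 1/69 = 6901/4692

Sum = 6901/4692


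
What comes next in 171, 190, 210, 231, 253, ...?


Pattern: triangular numbers: n(n+1)/2
Terms: 171, 190, 210, 231, 253
Next term = 276

Next term = 276


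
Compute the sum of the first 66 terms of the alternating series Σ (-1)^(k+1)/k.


S = 1 - 1/2 + 1/3 - 1/4 + 1/5 - 1/6 + 1/7 - 1/8 ± ...
= 0.6856
(Full series converges to +ln(2) ≈ +0.6931)

S_66 = 0.6856


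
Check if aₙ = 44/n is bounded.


a₁ = 44, a₂ = 44/2, a₃ = 44/3, ...
0 < aₙ ≤ 44 for all n ≥ 1
Lower bound: 0, Upper bound: 44
The sequence IS bounded

Bounded (0 < aₙ ≤ 44)


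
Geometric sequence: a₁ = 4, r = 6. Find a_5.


aₙ = a₁·r^(n-1)
= 4×6^4
= 4×1296
= 5184

a_5 = 5184


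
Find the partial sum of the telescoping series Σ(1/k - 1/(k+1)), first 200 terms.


Telescoping: adjacent terms cancel.
= 1/1 - 1/201
= 1 - 1/201 = 200/201

Sum = 200/201


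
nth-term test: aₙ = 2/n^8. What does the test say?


lim(n→∞) 2/n^8 = 0
lim aₙ = 0 → nth-term test is INCONCLUSIVE
(Need other tests; this is actually a convergent p-series with p=8 > 1)

Inconclusive (lim aₙ = 0; need another test)


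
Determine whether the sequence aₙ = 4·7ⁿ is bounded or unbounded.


aₙ = 4·7ⁿ → as n→∞, aₙ→∞ (since base 7 > 1)
No finite upper bound exists
The sequence is UNBOUNDED

Unbounded (aₙ → ∞ as n → ∞)


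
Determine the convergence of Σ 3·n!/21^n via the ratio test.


aₙ = 3·n!/21^n
a_{n+1}/aₙ = (n+1)!/21^(n+1) × 21^n/n!  (constant 3 cancels)
= (n+1)/21
L = lim(n→∞) (n+1)/21 = ∞
L > 1 → series DIVERGES

Diverges (ratio test: L = ∞ > 1)


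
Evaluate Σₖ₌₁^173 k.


n(n+1)/2 = 173×174/2 = 30102/2 = 15051

Σk = 15051


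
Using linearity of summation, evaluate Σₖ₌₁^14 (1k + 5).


Σ(1k+5) = 1·Σk + 5·n
= 1·105 + 5·14
= 105 + 70 = 175

Σ = 175


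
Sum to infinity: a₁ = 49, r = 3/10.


S∞ = a₁/(1-r) = 49/(1 - 3/10)
= 49/(7/10)
= 70

S∞ = 70


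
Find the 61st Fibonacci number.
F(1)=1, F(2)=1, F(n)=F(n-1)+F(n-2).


Fibonacci sequence: 1, 1, 2, 3, 5, 8, 13, 21, 34, 55, 89, ...
F(61) = 2504730781961

F(61) = 2504730781961


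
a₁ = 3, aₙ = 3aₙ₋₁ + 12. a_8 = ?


Computing step by step:
a_1 = 3
a_2 = 21
a_3 = 75
a_4 = 237
a_5 = 723
a_6 = 2181
a_7 = 6555
a_8 = 19677


a_8 = 19677


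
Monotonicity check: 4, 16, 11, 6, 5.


Differences: 12, -5, -5, -1
Difference at position 1 is +12 (> 0) but position 2 is -5 (< 0) — sequence both rises and falls
→ NOT monotonic

Not monotonic


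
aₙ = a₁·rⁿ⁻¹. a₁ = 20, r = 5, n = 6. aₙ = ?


aₙ = a₁·r^(n-1)
= 20×5^5
= 20×3125
= 62500

a_6 = 62500


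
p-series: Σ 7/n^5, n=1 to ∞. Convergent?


p-series test: Σ c/n^p converges if p > 1, diverges if p ≤ 1 (constant c > 0 doesn't affect convergence).
p = 5
5 > 1 → CONVERGES

Converges (p = 5 > 1)


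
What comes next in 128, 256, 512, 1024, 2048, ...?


Pattern: powers of 2: 2ⁿ
Terms: 128, 256, 512, 1024, 2048
Next term = 4096

Next term = 4096


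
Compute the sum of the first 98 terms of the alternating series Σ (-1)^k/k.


S = -1 + 1/2 - 1/3 + 1/4 - 1/5 + 1/6 - 1/7 + 1/8 ± ...
= -0.6881
(Full series converges to -ln(2) ≈ -0.6931)

S_98 = -0.6881


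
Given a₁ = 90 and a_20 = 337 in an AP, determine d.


d = (aₙ - a₁)/(n-1)
= (337 - 90)/(20-1)
= 247/19 = 13

d = 13


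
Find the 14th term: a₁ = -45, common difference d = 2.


aₙ = a₁ + (n-1)d
= -45 + (14-1)×2
= -45 + 26
= -19

a_14 = -19


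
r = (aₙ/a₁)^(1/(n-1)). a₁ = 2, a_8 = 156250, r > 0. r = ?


r^(n-1) = aₙ/a₁
r^7 = 156250/2 = 78125
r = 78125^(1/7)
= 5

r = 5


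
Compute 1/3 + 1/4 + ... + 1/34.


Σₖ₌3^34 1/k = 1/3 + 1/4 + 1/5 + ... + 1/34
= 34370802258349/13127595717600
≈ 2.6182

Sum = 34370802258349/13127595717600 ≈ 2.6182


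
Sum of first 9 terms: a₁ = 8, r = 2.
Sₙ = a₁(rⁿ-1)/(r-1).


Sₙ = 8×(2^9 - 1)/(2 - 1)
= 8×(512 - 1)/1
= 8×511/1
= 4088

S_9 = 4088


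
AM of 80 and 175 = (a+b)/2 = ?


AM = (80 + 175)/2 = 255/2 = 127.5

AM = 127.5


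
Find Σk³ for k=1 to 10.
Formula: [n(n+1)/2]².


n(n+1)/2 = 10×11/2 = 55
Σk³ = 55² = 3025

Σk³ = 3025


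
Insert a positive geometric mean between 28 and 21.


GM = √(28×21) = √588 = 24.2487

GM = 24.2487


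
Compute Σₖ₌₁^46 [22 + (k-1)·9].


aₙ = 22 + (46-1)×9 = 427
Sₙ = n(a₁+aₙ)/2 = 46×(22+427)/2
= 46×449/2 = 10327

S_46 = 10327


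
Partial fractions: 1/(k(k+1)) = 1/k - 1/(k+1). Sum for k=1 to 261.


1/(k(k+1)) = 1/k - 1/(k+1) (partial fractions)
Telescoping: Σ = 1 - 1/262 = 261/262

Sum = 261/262


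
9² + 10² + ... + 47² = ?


Σₖ₌9^47 k² = Σₖ₌₁^47 k² − Σₖ₌₁^8 k²
= 47·48·95/6 − 8·9·17/6
= 35720 − 204 = 35516

Σk² = 35516


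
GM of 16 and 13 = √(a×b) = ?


GM = √(16×13) = √208 = 14.4222

GM = 14.4222


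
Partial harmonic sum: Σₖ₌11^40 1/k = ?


Σₖ₌11^40 1/k = 1/11 + 1/12 + 1/13 + ... + 1/40
= 93645267172279/69388720221600
≈ 1.3496

Sum = 93645267172279/69388720221600 ≈ 1.3496


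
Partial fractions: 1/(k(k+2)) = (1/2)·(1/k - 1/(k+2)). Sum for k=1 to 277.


1/(k(k+2)) = (1/2)·(1/k - 1/(k+2)) (partial fractions)
Telescoping: Σ = (1/2)·(1 + 1/2 - 1/278 - 1/279) = 57893/77562

Sum = 57893/77562


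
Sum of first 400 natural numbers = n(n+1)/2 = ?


n(n+1)/2 = 400×401/2 = 160400/2 = 80200

Σk = 80200


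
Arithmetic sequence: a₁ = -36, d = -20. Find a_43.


aₙ = a₁ + (n-1)d
= -36 + (43-1)×-20
= -36 - 840
= -876

a_43 = -876


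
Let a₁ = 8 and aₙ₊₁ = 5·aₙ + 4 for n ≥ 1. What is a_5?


Computing step by step:
a_1 = 8
a_2 = 44
a_3 = 224
a_4 = 1124
a_5 = 5624


a_5 = 5624


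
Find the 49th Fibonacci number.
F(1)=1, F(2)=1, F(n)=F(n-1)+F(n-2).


Fibonacci sequence: 1, 1, 2, 3, 5, 8, 13, 21, 34, 55, 89, ...
F(49) = 7778742049

F(49) = 7778742049


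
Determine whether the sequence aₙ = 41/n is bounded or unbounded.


a₁ = 41, a₂ = 41/2, a₃ = 41/3, ...
0 < aₙ ≤ 41 for all n ≥ 1
Lower bound: 0, Upper bound: 41
The sequence IS bounded

Bounded (0 < aₙ ≤ 41)


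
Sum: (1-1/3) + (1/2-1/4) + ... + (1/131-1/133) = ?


Telescoping with gap 2: two head and two tail terms survive.
= (1 + 1/2) - (1/132 + 1/133)
= 3/2 - 1/132 - 1/133 = 26069/17556

Sum = 26069/17556


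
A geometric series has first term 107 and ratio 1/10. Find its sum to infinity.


S∞ = a₁/(1-r) = 107/(1 - 1/10)
= 107/(9/10)
= 1070/9

S∞ = 1070/9


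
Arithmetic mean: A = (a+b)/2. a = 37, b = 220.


AM = (37 + 220)/2 = 257/2 = 128.5

AM = 128.5


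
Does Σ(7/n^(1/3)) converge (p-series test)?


p-series test: Σ c/n^p converges if p > 1, diverges if p ≤ 1 (constant c > 0 doesn't affect convergence).
p = 1/3
1/3 ≤ 1 → DIVERGES

Diverges (p = 1/3 ≤ 1)


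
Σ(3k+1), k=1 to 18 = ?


Σ(3k+1) = 3·Σk + 1·n
= 3·171 + 1·18
= 513 + 18 = 531

Σ = 531


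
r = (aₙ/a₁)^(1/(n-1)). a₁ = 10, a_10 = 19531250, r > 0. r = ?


r^(n-1) = aₙ/a₁
r^9 = 19531250/10 = 1953125
r = 1953125^(1/9)
= 5

r = 5


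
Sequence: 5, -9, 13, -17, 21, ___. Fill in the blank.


Pattern: alternating sign, magnitude arithmetic (d=4)
Terms: 5, -9, 13, -17, 21
Next term = -25

Next term = -25


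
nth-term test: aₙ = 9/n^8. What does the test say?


lim(n→∞) 9/n^8 = 0
lim aₙ = 0 → nth-term test is INCONCLUSIVE
(Need other tests; this is actually a convergent p-series with p=8 > 1)

Inconclusive (lim aₙ = 0; need another test)


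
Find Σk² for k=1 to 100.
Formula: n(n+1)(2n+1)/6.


n = 100
n(n+1)(2n+1)/6 = 100×101×201/6
= 2030100/6 = 338350

Σk² = 338350


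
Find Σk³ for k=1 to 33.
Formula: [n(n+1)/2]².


n(n+1)/2 = 33×34/2 = 561
Σk³ = 561² = 314721

Σk³ = 314721


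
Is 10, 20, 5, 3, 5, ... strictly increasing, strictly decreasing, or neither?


Differences: 10, -15, -2, 2
Difference at position 1 is +10 (> 0) but position 2 is -15 (< 0) — sequence both rises and falls
→ NOT monotonic

Not monotonic


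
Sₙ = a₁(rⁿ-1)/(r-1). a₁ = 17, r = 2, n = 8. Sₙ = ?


Sₙ = 17×(2^8 - 1)/(2 - 1)
= 17×(256 - 1)/1
= 17×255/1
= 4335

S_8 = 4335


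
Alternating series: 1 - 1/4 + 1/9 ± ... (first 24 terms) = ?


S = 1 - 1/4 + 1/9 - 1/16 + 1/25 - 1/36 + 1/49 - 1/64 ± ...
= 0.8216
(Full series converges to +π²/12 ≈ +0.8225)

S_24 = 0.8216


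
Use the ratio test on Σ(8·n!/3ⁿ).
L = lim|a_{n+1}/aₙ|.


aₙ = 8·n!/3^n
a_{n+1}/aₙ = (n+1)!/3^(n+1) × 3^n/n!  (constant 8 cancels)
= (n+1)/3
L = lim(n→∞) (n+1)/3 = ∞
L > 1 → series DIVERGES

Diverges (ratio test: L = ∞ > 1)


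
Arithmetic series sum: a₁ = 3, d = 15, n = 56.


aₙ = 3 + (56-1)×15 = 828
Sₙ = n(a₁+aₙ)/2 = 56×(3+828)/2
= 56×831/2 = 23268

S_56 = 23268


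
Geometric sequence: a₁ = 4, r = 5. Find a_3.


aₙ = a₁·r^(n-1)
= 4×5^2
= 4×25
= 100

a_3 = 100


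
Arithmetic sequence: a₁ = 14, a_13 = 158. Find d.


d = (aₙ - a₁)/(n-1)
= (158 - 14)/(13-1)
= 144/12 = 12

d = 12


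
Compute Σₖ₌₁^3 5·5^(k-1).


Sₙ = 5×(5^3 - 1)/(5 - 1)
= 5×(125 - 1)/4
= 5×124/4
= 155

S_3 = 155


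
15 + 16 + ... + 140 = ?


Σₖ₌15^140 k = Σₖ₌₁^140 k − Σₖ₌₁^14 k
= 140·141/2 − 14·15/2
= 9870 − 105 = 9765

Σk = 9765


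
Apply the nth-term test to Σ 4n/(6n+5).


lim(n→∞) 4n/(6n+5) = 4/6 = 2/3  (divide numerator and denominator by n)
lim aₙ = 2/3 ≠ 0 → series DIVERGES

Diverges (lim aₙ = 2/3 ≠ 0)


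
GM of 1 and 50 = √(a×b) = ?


GM = √(1×50) = √50 = 7.0711

GM = 7.0711


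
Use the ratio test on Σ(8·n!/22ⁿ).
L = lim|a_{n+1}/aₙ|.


aₙ = 8·n!/22^n
a_{n+1}/aₙ = (n+1)!/22^(n+1) × 22^n/n!  (constant 8 cancels)
= (n+1)/22
L = lim(n→∞) (n+1)/22 = ∞
L > 1 → series DIVERGES

Diverges (ratio test: L = ∞ > 1)


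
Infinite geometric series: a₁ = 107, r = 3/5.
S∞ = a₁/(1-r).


S∞ = a₁/(1-r) = 107/(1 - 3/5)
= 107/(2/5)
= 535/2

S∞ = 535/2


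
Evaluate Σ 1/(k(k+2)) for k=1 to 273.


1/(k(k+2)) = (1/2)·(1/k - 1/(k+2)) (partial fractions)
Telescoping: Σ = (1/2)·(1 + 1/2 - 1/274 - 1/275) = 28119/37675

Sum = 28119/37675


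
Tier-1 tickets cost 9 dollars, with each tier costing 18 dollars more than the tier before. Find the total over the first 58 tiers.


aₙ = 9 + (58-1)×18 = 1035
Sₙ = n(a₁+aₙ)/2 = 58×(9+1035)/2
= 58×1044/2 = 30276

S_58 = 30276


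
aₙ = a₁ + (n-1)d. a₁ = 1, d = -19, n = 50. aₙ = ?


aₙ = a₁ + (n-1)d
= 1 + (50-1)×-19
= 1 - 931
= -930

a_50 = -930


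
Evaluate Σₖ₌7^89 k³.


Σₖ₌7^89 k³ = [89·90/2]² − [6·7/2]²
= 16040025 − 441 = 16039584

Σk³ = 16039584


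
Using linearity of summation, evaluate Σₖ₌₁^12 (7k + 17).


Σ(7k+17) = 7·Σk + 17·n
= 7·78 + 17·12
= 546 + 204 = 750

Σ = 750


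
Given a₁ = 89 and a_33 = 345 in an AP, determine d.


d = (aₙ - a₁)/(n-1)
= (345 - 89)/(33-1)
= 256/32 = 8

d = 8


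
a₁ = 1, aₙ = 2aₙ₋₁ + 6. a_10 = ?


Computing step by step:
a_1 = 1
a_2 = 8
a_3 = 22
a_4 = 50
a_5 = 106
a_6 = 218
a_7 = 442
a_8 = 890
a_9 = 1786
a_10 = 3578


a_10 = 3578


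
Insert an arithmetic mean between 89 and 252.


AM = (89 + 252)/2 = 341/2 = 170.5

AM = 170.5


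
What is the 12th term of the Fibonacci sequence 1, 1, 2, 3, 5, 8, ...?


Fibonacci sequence: 1, 1, 2, 3, 5, 8, 13, 21, 34, 55, 89, ...
F(12) = 144

F(12) = 144


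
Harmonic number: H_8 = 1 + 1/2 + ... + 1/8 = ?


H_8 = 1/1 + 1/2 + 1/3 + 1/4 + 1/5 + 1/6 + 1/7 + 1/8
= 761/280
≈ 2.7179

H_8 = 761/280 ≈ 2.7179


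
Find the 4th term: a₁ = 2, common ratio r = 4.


aₙ = a₁·r^(n-1)
= 2×4^3
= 2×64
= 128

a_4 = 128


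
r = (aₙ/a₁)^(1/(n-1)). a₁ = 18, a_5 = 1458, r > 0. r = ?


r^(n-1) = aₙ/a₁
r^4 = 1458/18 = 81
r = 81^(1/4)
= ±3; taking r > 0 gives r = 3

r = 3


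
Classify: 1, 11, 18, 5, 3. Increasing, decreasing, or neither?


Differences: 10, 7, -13, -2
Difference at position 1 is +10 (> 0) but position 3 is -13 (< 0) — sequence both rises and falls
→ NOT monotonic

Not monotonic


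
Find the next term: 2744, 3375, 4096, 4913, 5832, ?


Pattern: perfect cubes: n³
Terms: 2744, 3375, 4096, 4913, 5832
Next term = 6859

Next term = 6859


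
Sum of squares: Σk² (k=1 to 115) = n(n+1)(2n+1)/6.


n = 115
n(n+1)(2n+1)/6 = 115×116×231/6
= 3081540/6 = 513590

Σk² = 513590


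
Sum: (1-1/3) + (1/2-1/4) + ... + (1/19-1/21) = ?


Telescoping with gap 2: two head and two tail terms survive.
= (1 + 1/2) - (1/20 + 1/21)
= 3/2 - 1/20 - 1/21 = 589/420

Sum = 589/420


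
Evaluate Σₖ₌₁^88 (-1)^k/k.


S = -1 + 1/2 - 1/3 + 1/4 - 1/5 + 1/6 - 1/7 + 1/8 ± ...
= -0.6875
(Full series converges to -ln(2) ≈ -0.6931)

S_88 = -0.6875


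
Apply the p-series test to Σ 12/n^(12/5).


p-series test: Σ c/n^p converges if p > 1, diverges if p ≤ 1 (constant c > 0 doesn't affect convergence).
p = 12/5
12/5 > 1 → CONVERGES

Converges (p = 12/5 > 1)


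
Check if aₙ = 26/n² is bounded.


a₁ = 26, a₂ = 26/4, a₃ = 26/9, ...
0 < aₙ ≤ 26 for all n ≥ 1
The sequence IS bounded

Bounded (0 < aₙ ≤ 26)


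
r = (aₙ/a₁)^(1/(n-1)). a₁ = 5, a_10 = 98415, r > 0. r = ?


r^(n-1) = aₙ/a₁
r^9 = 98415/5 = 19683
r = 19683^(1/9)
= 3

r = 3


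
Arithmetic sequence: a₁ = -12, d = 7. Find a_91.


aₙ = a₁ + (n-1)d
= -12 + (91-1)×7
= -12 + 630
= 618

a_91 = 618


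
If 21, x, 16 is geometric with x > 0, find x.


GM = √(21×16) = √336 = 18.3303

GM = 18.3303


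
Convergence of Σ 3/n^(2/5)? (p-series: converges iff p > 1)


p-series test: Σ c/n^p converges if p > 1, diverges if p ≤ 1 (constant c > 0 doesn't affect convergence).
p = 2/5
2/5 ≤ 1 → DIVERGES

Diverges (p = 2/5 ≤ 1)


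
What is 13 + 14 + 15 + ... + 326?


Σₖ₌13^326 k = Σₖ₌₁^326 k − Σₖ₌₁^12 k
= 326·327/2 − 12·13/2
= 53301 − 78 = 53223

Σk = 53223


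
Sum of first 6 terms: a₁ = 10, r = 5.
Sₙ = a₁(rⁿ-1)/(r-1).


Sₙ = 10×(5^6 - 1)/(5 - 1)
= 10×(15625 - 1)/4
= 10×15624/4
= 39060

S_6 = 39060


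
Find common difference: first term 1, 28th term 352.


d = (aₙ - a₁)/(n-1)
= (352 - 1)/(28-1)
= 351/27 = 13

d = 13


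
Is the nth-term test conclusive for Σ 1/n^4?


lim(n→∞) 1/n^4 = 0
lim aₙ = 0 → nth-term test is INCONCLUSIVE
(Need other tests; this is actually a convergent p-series with p=4 > 1)

Inconclusive (lim aₙ = 0; need another test)


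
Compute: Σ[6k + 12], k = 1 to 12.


Σ(6k+12) = 6·Σk + 12·n
= 6·78 + 12·12
= 468 + 144 = 612

Σ = 612


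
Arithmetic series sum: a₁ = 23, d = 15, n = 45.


aₙ = 23 + (45-1)×15 = 683
Sₙ = n(a₁+aₙ)/2 = 45×(23+683)/2
= 45×706/2 = 15885

S_45 = 15885


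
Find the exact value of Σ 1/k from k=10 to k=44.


Σₖ₌10^44 1/k = 1/10 + 1/11 + 1/12 + ... + 1/44
= 14541561179784203689/9419588158802421600
≈ 1.5438

Sum = 14541561179784203689/9419588158802421600 ≈ 1.5438


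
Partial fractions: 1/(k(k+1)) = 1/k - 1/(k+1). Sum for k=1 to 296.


1/(k(k+1)) = 1/k - 1/(k+1) (partial fractions)
Telescoping: Σ = 1 - 1/297 = 296/297

Sum = 296/297


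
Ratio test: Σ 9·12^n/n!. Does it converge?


aₙ = 9·12^n/n!
a_{n+1}/aₙ = 12^(n+1)/(n+1)! × n!/12^n  (constant 9 cancels)
= 12/(n+1)
L = lim(n→∞) 12/(n+1) = 0
L < 1 → series CONVERGES

Converges (ratio test: L = 0 < 1)


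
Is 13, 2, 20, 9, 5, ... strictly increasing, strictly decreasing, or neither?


Differences: -11, 18, -11, -4
Difference at position 2 is +18 (> 0) but position 1 is -11 (< 0) — sequence both rises and falls
→ NOT monotonic

Not monotonic


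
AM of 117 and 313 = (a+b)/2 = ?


AM = (117 + 313)/2 = 430/2 = 215

AM = 215


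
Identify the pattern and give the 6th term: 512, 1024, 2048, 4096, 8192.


Pattern: powers of 2: 2ⁿ
Terms: 512, 1024, 2048, 4096, 8192
Next term = 16384

Next term = 16384


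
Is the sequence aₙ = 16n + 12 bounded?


aₙ = 16n + 12 → as n→∞, aₙ→∞
No finite upper bound exists
The sequence is UNBOUNDED

Unbounded (aₙ → ∞ as n → ∞)


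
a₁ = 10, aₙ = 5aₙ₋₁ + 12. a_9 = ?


Computing step by step:
a_1 = 10
a_2 = 62
a_3 = 322
a_4 = 1622
a_5 = 8122
a_6 = 40622
a_7 = 203122
a_8 = 1015622
a_9 = 5078122


a_9 = 5078122


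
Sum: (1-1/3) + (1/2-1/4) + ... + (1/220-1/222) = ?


Telescoping with gap 2: two head and two tail terms survive.
= (1 + 1/2) - (1/221 + 1/222)
= 3/2 - 1/221 - 1/222 = 36575/24531

Sum = 36575/24531


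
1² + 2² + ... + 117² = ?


n = 117
n(n+1)(2n+1)/6 = 117×118×235/6
= 3244410/6 = 540735

Σk² = 540735


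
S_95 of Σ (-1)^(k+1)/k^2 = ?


S = 1 - 1/4 + 1/9 - 1/16 + 1/25 - 1/36 + 1/49 - 1/64 ± ...
= 0.8225
(Full series converges to +π²/12 ≈ +0.8225)

S_95 = 0.8225


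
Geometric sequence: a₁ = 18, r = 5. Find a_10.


aₙ = a₁·r^(n-1)
= 18×5^9
= 18×1953125
= 35156250

a_10 = 35156250


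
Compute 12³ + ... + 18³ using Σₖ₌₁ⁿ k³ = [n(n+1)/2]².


Σₖ₌12^18 k³ = [18·19/2]² − [11·12/2]²
= 29241 − 4356 = 24885

Σk³ = 24885


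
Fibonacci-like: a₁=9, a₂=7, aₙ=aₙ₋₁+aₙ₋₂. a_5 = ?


Computing iteratively: 9, 7, 16, 23, 39
a_5 = 39

a_5 = 39


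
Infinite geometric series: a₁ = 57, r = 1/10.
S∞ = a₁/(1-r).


S∞ = a₁/(1-r) = 57/(1 - 1/10)
= 57/(9/10)
= 190/3

S∞ = 190/3


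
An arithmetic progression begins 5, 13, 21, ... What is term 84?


aₙ = a₁ + (n-1)d
= 5 + (84-1)×8
= 5 + 664
= 669

a_84 = 669


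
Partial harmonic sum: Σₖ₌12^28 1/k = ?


Σₖ₌12^28 1/k = 1/12 + 1/13 + 1/14 + ... + 1/28
= 72867871493/80313433200
≈ 0.9073

Sum = 72867871493/80313433200 ≈ 0.9073


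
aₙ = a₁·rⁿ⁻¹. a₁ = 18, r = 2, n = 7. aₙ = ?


aₙ = a₁·r^(n-1)
= 18×2^6
= 18×64
= 1152

a_7 = 1152


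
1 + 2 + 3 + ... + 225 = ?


n(n+1)/2 = 225×226/2 = 50850/2 = 25425

Σk = 25425


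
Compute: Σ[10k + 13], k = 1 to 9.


Σ(10k+13) = 10·Σk + 13·n
= 10·45 + 13·9
= 450 + 117 = 567

Σ = 567


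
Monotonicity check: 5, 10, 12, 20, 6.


Differences: 5, 2, 8, -14
Difference at position 1 is +5 (> 0) but position 4 is -14 (< 0) — sequence both rises and falls
→ NOT monotonic

Not monotonic


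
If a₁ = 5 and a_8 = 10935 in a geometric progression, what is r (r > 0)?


r^(n-1) = aₙ/a₁
r^7 = 10935/5 = 2187
r = 2187^(1/7)
= 3

r = 3


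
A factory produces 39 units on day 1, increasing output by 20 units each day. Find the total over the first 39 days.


aₙ = 39 + (39-1)×20 = 799
Sₙ = n(a₁+aₙ)/2 = 39×(39+799)/2
= 39×838/2 = 16341

S_39 = 16341


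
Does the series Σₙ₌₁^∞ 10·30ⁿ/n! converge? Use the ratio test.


aₙ = 10·30^n/n!
a_{n+1}/aₙ = 30^(n+1)/(n+1)! × n!/30^n  (constant 10 cancels)
= 30/(n+1)
L = lim(n→∞) 30/(n+1) = 0
L < 1 → series CONVERGES

Converges (ratio test: L = 0 < 1)


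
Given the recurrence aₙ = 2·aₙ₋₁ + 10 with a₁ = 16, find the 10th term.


Computing step by step:
a_1 = 16
a_2 = 42
a_3 = 94
a_4 = 198
a_5 = 406
a_6 = 822
a_7 = 1654
a_8 = 3318
a_9 = 6646
a_10 = 13302


a_10 = 13302


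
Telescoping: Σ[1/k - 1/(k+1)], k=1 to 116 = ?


Telescoping: adjacent terms cancel.
= 1/1 - 1/117
= 1 - 1/117 = 116/117

Sum = 116/117


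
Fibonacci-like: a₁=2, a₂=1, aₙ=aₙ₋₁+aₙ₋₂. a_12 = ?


Computing iteratively: 2, 1, 3, 4, 7, 11, 18, 29, 47, 76, 123, 199
a_12 = 199

a_12 = 199


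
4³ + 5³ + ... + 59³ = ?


Σₖ₌4^59 k³ = [59·60/2]² − [3·4/2]²
= 3132900 − 36 = 3132864

Σk³ = 3132864


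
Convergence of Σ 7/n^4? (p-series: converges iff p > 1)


p-series test: Σ c/n^p converges if p > 1, diverges if p ≤ 1 (constant c > 0 doesn't affect convergence).
p = 4
4 > 1 → CONVERGES

Converges (p = 4 > 1)


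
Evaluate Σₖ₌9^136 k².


Σₖ₌9^136 k² = Σₖ₌₁^136 k² − Σₖ₌₁^8 k²
= 136·137·273/6 − 8·9·17/6
= 847756 − 204 = 847552

Σk² = 847552


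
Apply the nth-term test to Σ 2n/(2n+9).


lim(n→∞) 2n/(2n+9) = 2/2 = 1  (divide numerator and denominator by n)
lim aₙ = 1 ≠ 0 → series DIVERGES

Diverges (lim aₙ = 1 ≠ 0)


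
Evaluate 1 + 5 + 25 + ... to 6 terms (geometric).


Sₙ = 1×(5^6 - 1)/(5 - 1)
= 1×(15625 - 1)/4
= 1×15624/4
= 3906

S_6 = 3906


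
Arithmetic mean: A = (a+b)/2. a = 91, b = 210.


AM = (91 + 210)/2 = 301/2 = 150.5

AM = 150.5


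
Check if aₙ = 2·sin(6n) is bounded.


For all n, -1 ≤ sin(6n) ≤ 1, so -2 ≤ 2·sin(6n) ≤ 2
Lower bound: -2, Upper bound: 2
The sequence IS bounded

Bounded (-2 ≤ aₙ ≤ 2)


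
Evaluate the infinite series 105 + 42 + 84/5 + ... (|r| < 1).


S∞ = a₁/(1-r) = 105/(1 - 2/5)
= 105/(3/5)
= 175

S∞ = 175


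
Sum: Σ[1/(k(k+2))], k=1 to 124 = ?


1/(k(k+2)) = (1/2)·(1/k - 1/(k+2)) (partial fractions)
Telescoping: Σ = (1/2)·(1 + 1/2 - 1/125 - 1/126) = 11687/15750

Sum = 11687/15750


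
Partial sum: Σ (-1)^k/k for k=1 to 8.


S = -1 + 1/2 - 1/3 + 1/4 - 1/5 + 1/6 - 1/7 + 1/8
= -0.6345
(Full series converges to -ln(2) ≈ -0.6931)

S_8 = -0.6345


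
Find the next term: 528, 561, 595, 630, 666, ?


Pattern: triangular numbers: n(n+1)/2
Terms: 528, 561, 595, 630, 666
Next term = 703

Next term = 703


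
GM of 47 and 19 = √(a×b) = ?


GM = √(47×19) = √893 = 29.8831

GM = 29.8831


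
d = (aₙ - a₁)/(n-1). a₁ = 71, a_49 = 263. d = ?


d = (aₙ - a₁)/(n-1)
= (263 - 71)/(49-1)
= 192/48 = 4

d = 4


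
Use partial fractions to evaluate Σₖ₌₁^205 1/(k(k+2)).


1/(k(k+2)) = (1/2)·(1/k - 1/(k+2)) (partial fractions)
Telescoping: Σ = (1/2)·(1 + 1/2 - 1/206 - 1/207) = 31775/42642

Sum = 31775/42642


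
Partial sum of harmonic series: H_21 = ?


H_21 = 1/1 + 1/2 + 1/3 + ... + 1/21
= 18858053/5173168
≈ 3.6454

H_21 = 18858053/5173168 ≈ 3.6454


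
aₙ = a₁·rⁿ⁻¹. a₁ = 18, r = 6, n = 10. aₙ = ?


aₙ = a₁·r^(n-1)
= 18×6^9
= 18×10077696
= 181398528

a_10 = 181398528


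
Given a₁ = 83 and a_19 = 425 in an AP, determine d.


d = (aₙ - a₁)/(n-1)
= (425 - 83)/(19-1)
= 342/18 = 19

d = 19


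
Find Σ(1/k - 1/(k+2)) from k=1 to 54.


Telescoping with gap 2: two head and two tail terms survive.
= (1 + 1/2) - (1/55 + 1/56)
= 3/2 - 1/55 - 1/56 = 4509/3080

Sum = 4509/3080


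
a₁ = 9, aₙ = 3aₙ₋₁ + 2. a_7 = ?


Computing step by step:
a_1 = 9
a_2 = 29
a_3 = 89
a_4 = 269
a_5 = 809
a_6 = 2429
a_7 = 7289


a_7 = 7289
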